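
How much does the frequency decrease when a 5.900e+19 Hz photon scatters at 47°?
7.778e+18 Hz (decrease)

Convert frequency to wavelength (c = 299792458 m/s):
λ₀ = c/f₀ = 299792458/5.900e+19 = 5.0812281e-12 m = 5.0812 pm

Calculate Compton shift:
Δλ = λ_C(1 - cos(47°)) = 0.7716 pm

Final wavelength:
λ' = λ₀ + Δλ = 5.0812 + 0.7716 = 5.8528 pm

Final frequency:
f' = c/λ' = 299792458/5.8527987e-12 = 5.1222069e+19 Hz

Frequency shift (decrease):
Δf = f₀ - f' = 5.900e+19 - 5.1222069e+19 = 7.778e+18 Hz

(Intermediate values are shown rounded; full precision is carried through to the final answer.)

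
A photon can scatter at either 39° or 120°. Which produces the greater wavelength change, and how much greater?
120° produces the larger shift by a factor of 6.731

Calculate both shifts using Δλ = λ_C(1 - cos θ):

For θ₁ = 39°:
Δλ₁ = 2.4263 × (1 - cos(39°))
Δλ₁ = 2.4263 × 0.2229
Δλ₁ = 0.5407 pm

For θ₂ = 120°:
Δλ₂ = 2.4263 × (1 - cos(120°))
Δλ₂ = 2.4263 × 1.5000
Δλ₂ = 3.6395 pm

The 120° angle produces the larger shift.
Ratio: 3.6395/0.5407 = 6.731

(Intermediate values are shown rounded; full precision is carried through to the final answer.)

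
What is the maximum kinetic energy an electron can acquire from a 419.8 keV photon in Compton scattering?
260.9687 keV

Maximum energy transfer occurs at θ = 180° (backscattering).

Initial photon: E₀ = 419.8 keV → λ₀ = 2.9534 pm

Maximum Compton shift (at 180°):
Δλ_max = 2λ_C = 2 × 2.4263 = 4.8526 pm

Final wavelength:
λ' = 2.9534 + 4.8526 = 7.8060 pm

Minimum photon energy (maximum energy to electron):
E'_min = hc/λ' = 158.8313 keV

Maximum electron kinetic energy:
K_max = E₀ - E'_min = 419.8000 - 158.8313 = 260.9687 keV

(Intermediate values are shown rounded; full precision is carried through to the final answer.)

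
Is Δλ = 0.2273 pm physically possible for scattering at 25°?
Yes, consistent

Calculate the expected shift for θ = 25°:

Δλ_expected = λ_C(1 - cos(25°))
Δλ_expected = 2.4263 × (1 - cos(25°))
Δλ_expected = 2.4263 × 0.0937
Δλ_expected = 0.2273 pm

Given shift: 0.2273 pm
Expected shift: 0.2273 pm
Difference: 0.0000 pm

The values match. This is consistent with Compton scattering at the stated angle.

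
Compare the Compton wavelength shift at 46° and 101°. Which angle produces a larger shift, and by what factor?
101° produces the larger shift by a factor of 3.900

Calculate both shifts using Δλ = λ_C(1 - cos θ):

For θ₁ = 46°:
Δλ₁ = 2.4263 × (1 - cos(46°))
Δλ₁ = 2.4263 × 0.3053
Δλ₁ = 0.7409 pm

For θ₂ = 101°:
Δλ₂ = 2.4263 × (1 - cos(101°))
Δλ₂ = 2.4263 × 1.1908
Δλ₂ = 2.8893 pm

The 101° angle produces the larger shift.
Ratio: 2.8893/0.7409 = 3.900

(Intermediate values are shown rounded; full precision is carried through to the final answer.)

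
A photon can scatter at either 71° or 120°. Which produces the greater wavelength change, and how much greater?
120° produces the larger shift by a factor of 2.224

Calculate both shifts using Δλ = λ_C(1 - cos θ):

For θ₁ = 71°:
Δλ₁ = 2.4263 × (1 - cos(71°))
Δλ₁ = 2.4263 × 0.6744
Δλ₁ = 1.6364 pm

For θ₂ = 120°:
Δλ₂ = 2.4263 × (1 - cos(120°))
Δλ₂ = 2.4263 × 1.5000
Δλ₂ = 3.6395 pm

The 120° angle produces the larger shift.
Ratio: 3.6395/1.6364 = 2.224

(Intermediate values are shown rounded; full precision is carried through to the final answer.)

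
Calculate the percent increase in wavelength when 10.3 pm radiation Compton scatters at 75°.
17.4596%

Calculate the Compton shift:
Δλ = λ_C(1 - cos(75°))
Δλ = 2.4263 × (1 - cos(75°))
Δλ = 2.4263 × 0.7412
Δλ = 1.7983 pm

Percentage change:
(Δλ/λ₀) × 100 = (1.7983/10.3) × 100
= 17.4596%

(Intermediate values are shown rounded; full precision is carried through to the final answer.)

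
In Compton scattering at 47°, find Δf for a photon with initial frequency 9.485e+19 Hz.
1.861e+19 Hz (decrease)

Convert frequency to wavelength (c = 299792458 m/s):
λ₀ = c/f₀ = 299792458/9.485e+19 = 3.1607007e-12 m = 3.1607 pm

Calculate Compton shift:
Δλ = λ_C(1 - cos(47°)) = 0.7716 pm

Final wavelength:
λ' = λ₀ + Δλ = 3.1607 + 0.7716 = 3.9323 pm

Final frequency:
f' = c/λ' = 299792458/3.9322713e-12 = 7.6239007e+19 Hz

Frequency shift (decrease):
Δf = f₀ - f' = 9.485e+19 - 7.6239007e+19 = 1.861e+19 Hz

(Intermediate values are shown rounded; full precision is carried through to the final answer.)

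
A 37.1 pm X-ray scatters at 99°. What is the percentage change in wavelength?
7.5630%

Calculate the Compton shift:
Δλ = λ_C(1 - cos(99°))
Δλ = 2.4263 × (1 - cos(99°))
Δλ = 2.4263 × 1.1564
Δλ = 2.8059 pm

Percentage change:
(Δλ/λ₀) × 100 = (2.8059/37.1) × 100
= 7.5630%

(Intermediate values are shown rounded; full precision is carried through to the final answer.)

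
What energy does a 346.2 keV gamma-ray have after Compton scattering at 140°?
157.6152 keV

First convert energy to wavelength:
λ = hc/E, with hc ≈ 1239.842 keV·pm (i.e. 1239.842 eV·nm)

For E = 346.2 keV = 346200 eV:
λ = 1239.842 keV·pm / 346.2 keV
λ = 3.5813 pm

Calculate the Compton shift:
Δλ = λ_C(1 - cos(140°)) = 2.4263 × 1.7660
Δλ = 4.2850 pm

Final wavelength:
λ' = 3.5813 + 4.2850 = 7.8663 pm

Final energy:
E' = hc/λ' = 1239.842 / 7.8663 = 157.6152 keV

(Intermediate values are shown rounded; full precision is carried through to the final answer.)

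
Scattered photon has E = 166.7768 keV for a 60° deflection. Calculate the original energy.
199.3000 keV

Convert final energy to wavelength (hc ≈ 1239.842 keV·pm):
λ' = hc/E' = 1239.842 / 166.7768 = 7.4341 pm

Calculate the Compton shift:
Δλ = λ_C(1 - cos(60°))
Δλ = 2.4263 × (1 - cos(60°))
Δλ = 1.2132 pm

Initial wavelength:
λ = λ' - Δλ = 7.4341 - 1.2132 = 6.2210 pm

Initial energy:
E = hc/λ = 1239.842 / 6.2210 = 199.3000 keV

(Intermediate values are shown rounded; full precision is carried through to the final answer.)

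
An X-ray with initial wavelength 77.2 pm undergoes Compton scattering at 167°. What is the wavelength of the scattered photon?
81.9904 pm

Using the Compton scattering formula:
λ' = λ + Δλ = λ + λ_C(1 - cos θ)

Given:
- Initial wavelength λ = 77.2 pm
- Scattering angle θ = 167°
- Compton wavelength λ_C ≈ 2.4263 pm

Calculate the shift:
Δλ = 2.4263 × (1 - cos(167°))
Δλ = 2.4263 × 1.9744
Δλ = 4.7904 pm

Final wavelength:
λ' = 77.2 + 4.7904 = 81.9904 pm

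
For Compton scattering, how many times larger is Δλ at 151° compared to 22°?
151° produces the larger shift by a factor of 25.745

Calculate both shifts using Δλ = λ_C(1 - cos θ):

For θ₁ = 22°:
Δλ₁ = 2.4263 × (1 - cos(22°))
Δλ₁ = 2.4263 × 0.0728
Δλ₁ = 0.1767 pm

For θ₂ = 151°:
Δλ₂ = 2.4263 × (1 - cos(151°))
Δλ₂ = 2.4263 × 1.8746
Δλ₂ = 4.5484 pm

The 151° angle produces the larger shift.
Ratio: 4.5484/0.1767 = 25.745

(Intermediate values are shown rounded; full precision is carried through to the final answer.)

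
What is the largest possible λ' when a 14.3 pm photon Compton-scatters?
19.1526 pm (at θ = 180°)

The Compton shift is Δλ = λ_C(1 − cos θ).

Since cos θ ranges from −1 to 1, the factor (1 − cos θ) ranges from 0 to 2; the maximum shift occurs at θ = 180° (backscattering):
Δλ_max = 2λ_C = 2 × 2.4263 pm = 4.8526 pm

Maximum scattered wavelength:
λ'_max = λ₀ + Δλ_max = 14.3 + 4.8526 = 19.1526 pm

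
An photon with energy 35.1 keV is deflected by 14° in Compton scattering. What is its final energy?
35.0285 keV

First convert energy to wavelength:
λ = hc/E, with hc ≈ 1239.842 keV·pm (i.e. 1239.842 eV·nm)

For E = 35.1 keV = 35100 eV:
λ = 1239.842 keV·pm / 35.1 keV
λ = 35.3231 pm

Calculate the Compton shift:
Δλ = λ_C(1 - cos(14°)) = 2.4263 × 0.0297
Δλ = 0.0721 pm

Final wavelength:
λ' = 35.3231 + 0.0721 = 35.3952 pm

Final energy:
E' = hc/λ' = 1239.842 / 35.3952 = 35.0285 keV

(Intermediate values are shown rounded; full precision is carried through to the final answer.)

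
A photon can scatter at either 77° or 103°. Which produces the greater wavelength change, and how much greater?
103° produces the larger shift by a factor of 1.580

Calculate both shifts using Δλ = λ_C(1 - cos θ):

For θ₁ = 77°:
Δλ₁ = 2.4263 × (1 - cos(77°))
Δλ₁ = 2.4263 × 0.7750
Δλ₁ = 1.8805 pm

For θ₂ = 103°:
Δλ₂ = 2.4263 × (1 - cos(103°))
Δλ₂ = 2.4263 × 1.2250
Δλ₂ = 2.9721 pm

The 103° angle produces the larger shift.
Ratio: 2.9721/1.8805 = 1.580

(Intermediate values are shown rounded; full precision is carried through to the final answer.)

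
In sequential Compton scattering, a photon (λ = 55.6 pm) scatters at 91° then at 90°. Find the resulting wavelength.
60.4950 pm

Apply Compton shift twice:

First scattering at θ₁ = 91°:
Δλ₁ = λ_C(1 - cos(91°))
Δλ₁ = 2.4263 × 1.0175
Δλ₁ = 2.4687 pm

After first scattering:
λ₁ = 55.6 + 2.4687 = 58.0687 pm

Second scattering at θ₂ = 90°:
Δλ₂ = λ_C(1 - cos(90°))
Δλ₂ = 2.4263 × 1.0000
Δλ₂ = 2.4263 pm

Final wavelength:
λ₂ = 58.0687 + 2.4263 = 60.4950 pm

Total shift: Δλ_total = 2.4687 + 2.4263 = 4.8950 pm

(Intermediate values are shown rounded; full precision is carried through to the final answer.)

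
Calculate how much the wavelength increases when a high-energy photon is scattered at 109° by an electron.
3.2162 pm

Using the Compton scattering formula:
Δλ = λ_C(1 - cos θ)

where λ_C = h/(m_e·c) ≈ 2.4263 pm is the Compton wavelength of an electron.

For θ = 109°:
cos(109°) = -0.3256
1 - cos(109°) = 1.3256

Δλ = 2.4263 × 1.3256
Δλ = 3.2162 pm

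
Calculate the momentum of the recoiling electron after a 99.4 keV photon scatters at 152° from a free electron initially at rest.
8.9337e-23 kg·m/s

The electron is initially at rest, so by conservation of momentum:
p⃗_e = p⃗₀ − p⃗'  (incident photon momentum minus scattered photon momentum)

Photon momentum magnitudes (p = h/λ = E/c):
λ₀ = hc/E₀ = 12.4733 pm → p₀ = h/λ₀ = 5.3122e-23 kg·m/s
Δλ = λ_C(1 − cos 152°) = 4.5686 pm
λ' = 17.0419 pm → p' = h/λ' = 3.8881e-23 kg·m/s

The scattered photon makes angle θ = 152° with the incident direction, so by the law of cosines:
|p⃗_e|² = p₀² + p'² − 2p₀p'cos θ
|p⃗_e|² = (5.3122e-23)² + (3.8881e-23)² − 2·5.3122e-23·3.8881e-23·cos(152°)
|p⃗_e| = 8.9337e-23 kg·m/s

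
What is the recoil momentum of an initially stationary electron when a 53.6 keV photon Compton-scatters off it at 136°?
4.9088e-23 kg·m/s

The electron is initially at rest, so by conservation of momentum:
p⃗_e = p⃗₀ − p⃗'  (incident photon momentum minus scattered photon momentum)

Photon momentum magnitudes (p = h/λ = E/c):
λ₀ = hc/E₀ = 23.1314 pm → p₀ = h/λ₀ = 2.8645e-23 kg·m/s
Δλ = λ_C(1 − cos 136°) = 4.1717 pm
λ' = 27.3030 pm → p' = h/λ' = 2.4269e-23 kg·m/s

The scattered photon makes angle θ = 136° with the incident direction, so by the law of cosines:
|p⃗_e|² = p₀² + p'² − 2p₀p'cos θ
|p⃗_e|² = (2.8645e-23)² + (2.4269e-23)² − 2·2.8645e-23·2.4269e-23·cos(136°)
|p⃗_e| = 4.9088e-23 kg·m/s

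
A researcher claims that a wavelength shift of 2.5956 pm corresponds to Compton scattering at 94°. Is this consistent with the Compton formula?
Yes, consistent

Calculate the expected shift for θ = 94°:

Δλ_expected = λ_C(1 - cos(94°))
Δλ_expected = 2.4263 × (1 - cos(94°))
Δλ_expected = 2.4263 × 1.0698
Δλ_expected = 2.5956 pm

Given shift: 2.5956 pm
Expected shift: 2.5956 pm
Difference: 0.0000 pm

The values match. This is consistent with Compton scattering at the stated angle.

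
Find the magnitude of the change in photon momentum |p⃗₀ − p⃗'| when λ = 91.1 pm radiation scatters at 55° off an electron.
6.6796e-24 kg·m/s

Photon momentum magnitude is p = h/λ.

Initial momentum:
p₀ = h/λ = 6.6261e-34/9.1100e-11 = 7.2734e-24 kg·m/s

After scattering:
λ' = λ + Δλ = 91.1 + 1.0346 = 92.1346 pm
p' = h/λ' = 6.6261e-34/9.2135e-11 = 7.1917e-24 kg·m/s

Momentum is a vector; the scattered photon's direction makes angle θ = 55° with the incident direction. The magnitude of the vector change Δp⃗ = p⃗₀ − p⃗' is found from the law of cosines:
|Δp⃗|² = p₀² + p'² − 2p₀p'cos θ
|Δp⃗|² = (7.2734e-24)² + (7.1917e-24)² − 2·7.2734e-24·7.1917e-24·cos(55°)
|Δp⃗| = 6.6796e-24 kg·m/s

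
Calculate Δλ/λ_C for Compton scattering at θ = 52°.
0.3843 λ_C

The Compton shift formula is:
Δλ = λ_C(1 - cos θ)

Dividing both sides by λ_C:
Δλ/λ_C = 1 - cos θ

For θ = 52°:
Δλ/λ_C = 1 - cos(52°)
Δλ/λ_C = 1 - 0.6157
Δλ/λ_C = 0.3843

This means the shift is 0.3843 × λ_C = 0.9325 pm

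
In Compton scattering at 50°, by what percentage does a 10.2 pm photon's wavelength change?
8.4971%

Calculate the Compton shift:
Δλ = λ_C(1 - cos(50°))
Δλ = 2.4263 × (1 - cos(50°))
Δλ = 2.4263 × 0.3572
Δλ = 0.8667 pm

Percentage change:
(Δλ/λ₀) × 100 = (0.8667/10.2) × 100
= 8.4971%

(Intermediate values are shown rounded; full precision is carried through to the final answer.)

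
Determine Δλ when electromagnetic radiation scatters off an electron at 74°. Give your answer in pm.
1.7575 pm

Using the Compton scattering formula:
Δλ = λ_C(1 - cos θ)

where λ_C = h/(m_e·c) ≈ 2.4263 pm is the Compton wavelength of an electron.

For θ = 74°:
cos(74°) = 0.2756
1 - cos(74°) = 0.7244

Δλ = 2.4263 × 0.7244
Δλ = 1.7575 pm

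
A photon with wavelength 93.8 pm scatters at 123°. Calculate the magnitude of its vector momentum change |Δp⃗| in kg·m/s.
1.2178e-23 kg·m/s

Photon momentum magnitude is p = h/λ.

Initial momentum:
p₀ = h/λ = 6.6261e-34/9.3800e-11 = 7.0640e-24 kg·m/s

After scattering:
λ' = λ + Δλ = 93.8 + 3.7478 = 97.5478 pm
p' = h/λ' = 6.6261e-34/9.7548e-11 = 6.7926e-24 kg·m/s

Momentum is a vector; the scattered photon's direction makes angle θ = 123° with the incident direction. The magnitude of the vector change Δp⃗ = p⃗₀ − p⃗' is found from the law of cosines:
|Δp⃗|² = p₀² + p'² − 2p₀p'cos θ
|Δp⃗|² = (7.0640e-24)² + (6.7926e-24)² − 2·7.0640e-24·6.7926e-24·cos(123°)
|Δp⃗| = 1.2178e-23 kg·m/s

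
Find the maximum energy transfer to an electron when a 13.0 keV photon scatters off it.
0.6294 keV

Maximum energy transfer occurs at θ = 180° (backscattering).

Initial photon: E₀ = 13.0 keV → λ₀ = 95.3725 pm

Maximum Compton shift (at 180°):
Δλ_max = 2λ_C = 2 × 2.4263 = 4.8526 pm

Final wavelength:
λ' = 95.3725 + 4.8526 = 100.2251 pm

Minimum photon energy (maximum energy to electron):
E'_min = hc/λ' = 12.3706 keV

Maximum electron kinetic energy:
K_max = E₀ - E'_min = 13.0000 - 12.3706 = 0.6294 keV

(Intermediate values are shown rounded; full precision is carried through to the final answer.)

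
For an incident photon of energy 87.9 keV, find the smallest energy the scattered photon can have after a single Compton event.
65.4002 keV (at θ = 180°)

The scattered photon has minimum energy when its wavelength is maximum, i.e., when the Compton shift Δλ = λ_C(1 − cos θ) is maximum. This occurs at θ = 180° (backscattering), giving Δλ_max = 2λ_C = 4.8526 pm.

Initial wavelength: λ₀ = hc/E₀ = 14.1051 pm
Maximum final wavelength: λ'_max = λ₀ + 2λ_C = 14.1051 + 4.8526 = 18.9578 pm
Minimum final energy: E'_min = hc/λ'_max = 65.4002 keV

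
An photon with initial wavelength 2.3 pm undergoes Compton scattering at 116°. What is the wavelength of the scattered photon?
5.7899 pm

Using the Compton scattering formula:
λ' = λ + Δλ = λ + λ_C(1 - cos θ)

Given:
- Initial wavelength λ = 2.3 pm
- Scattering angle θ = 116°
- Compton wavelength λ_C ≈ 2.4263 pm

Calculate the shift:
Δλ = 2.4263 × (1 - cos(116°))
Δλ = 2.4263 × 1.4384
Δλ = 3.4899 pm

Final wavelength:
λ' = 2.3 + 3.4899 = 5.7899 pm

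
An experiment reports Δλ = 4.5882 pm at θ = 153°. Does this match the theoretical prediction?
Yes, consistent

Calculate the expected shift for θ = 153°:

Δλ_expected = λ_C(1 - cos(153°))
Δλ_expected = 2.4263 × (1 - cos(153°))
Δλ_expected = 2.4263 × 1.8910
Δλ_expected = 4.5882 pm

Given shift: 4.5882 pm
Expected shift: 4.5882 pm
Difference: 0.0000 pm

The values match. This is consistent with Compton scattering at the stated angle.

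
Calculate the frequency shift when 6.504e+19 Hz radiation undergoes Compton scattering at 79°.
1.943e+19 Hz (decrease)

Convert frequency to wavelength (c = 299792458 m/s):
λ₀ = c/f₀ = 299792458/6.504e+19 = 4.6093551e-12 m = 4.6094 pm

Calculate Compton shift:
Δλ = λ_C(1 - cos(79°)) = 1.9633 pm

Final wavelength:
λ' = λ₀ + Δλ = 4.6094 + 1.9633 = 6.5727 pm

Final frequency:
f' = c/λ' = 299792458/6.5727036e-12 = 4.5611742e+19 Hz

Frequency shift (decrease):
Δf = f₀ - f' = 6.504e+19 - 4.5611742e+19 = 1.943e+19 Hz

(Intermediate values are shown rounded; full precision is carried through to the final answer.)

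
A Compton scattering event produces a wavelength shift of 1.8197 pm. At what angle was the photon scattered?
75.52°

From the Compton formula Δλ = λ_C(1 - cos θ), we can solve for θ:

cos θ = 1 - Δλ/λ_C

Given:
- Δλ = 1.8197 pm
- λ_C = h/(m_e·c) ≈ 2.42631024 pm

cos θ = 1 - 1.8197/2.42631024
cos θ = 1 - 0.749987
cos θ = 0.250013

θ = arccos(0.250013)
θ = 75.52°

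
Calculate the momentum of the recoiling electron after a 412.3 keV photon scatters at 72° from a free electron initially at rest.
2.2204e-22 kg·m/s

The electron is initially at rest, so by conservation of momentum:
p⃗_e = p⃗₀ − p⃗'  (incident photon momentum minus scattered photon momentum)

Photon momentum magnitudes (p = h/λ = E/c):
λ₀ = hc/E₀ = 3.0071 pm → p₀ = h/λ₀ = 2.2034e-22 kg·m/s
Δλ = λ_C(1 − cos 72°) = 1.6765 pm
λ' = 4.6837 pm → p' = h/λ' = 1.4147e-22 kg·m/s

The scattered photon makes angle θ = 72° with the incident direction, so by the law of cosines:
|p⃗_e|² = p₀² + p'² − 2p₀p'cos θ
|p⃗_e|² = (2.2034e-22)² + (1.4147e-22)² − 2·2.2034e-22·1.4147e-22·cos(72°)
|p⃗_e| = 2.2204e-22 kg·m/s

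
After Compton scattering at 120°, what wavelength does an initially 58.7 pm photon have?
62.3395 pm

Using the Compton formula: λ' = λ + λ_C(1 − cos θ)

For θ = 120°, cos θ = -1/2 (exact) = -0.5000, so:
1 − cos 120° = 1 − (-1/2) = 1.5000

Δλ = λ_C × 1.5000 = 2.4263 × 1.5000 = 3.6395 pm

λ' = 58.7 + 3.6395 = 62.3395 pm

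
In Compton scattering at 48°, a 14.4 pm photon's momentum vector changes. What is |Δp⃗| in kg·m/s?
3.6511e-23 kg·m/s

Photon momentum magnitude is p = h/λ.

Initial momentum:
p₀ = h/λ = 6.6261e-34/1.4400e-11 = 4.6014e-23 kg·m/s

After scattering:
λ' = λ + Δλ = 14.4 + 0.8028 = 15.2028 pm
p' = h/λ' = 6.6261e-34/1.5203e-11 = 4.3585e-23 kg·m/s

Momentum is a vector; the scattered photon's direction makes angle θ = 48° with the incident direction. The magnitude of the vector change Δp⃗ = p⃗₀ − p⃗' is found from the law of cosines:
|Δp⃗|² = p₀² + p'² − 2p₀p'cos θ
|Δp⃗|² = (4.6014e-23)² + (4.3585e-23)² − 2·4.6014e-23·4.3585e-23·cos(48°)
|Δp⃗| = 3.6511e-23 kg·m/s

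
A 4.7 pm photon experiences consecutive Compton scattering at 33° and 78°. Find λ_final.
7.0133 pm

Apply Compton shift twice:

First scattering at θ₁ = 33°:
Δλ₁ = λ_C(1 - cos(33°))
Δλ₁ = 2.4263 × 0.1613
Δλ₁ = 0.3914 pm

After first scattering:
λ₁ = 4.7 + 0.3914 = 5.0914 pm

Second scattering at θ₂ = 78°:
Δλ₂ = λ_C(1 - cos(78°))
Δλ₂ = 2.4263 × 0.7921
Δλ₂ = 1.9219 pm

Final wavelength:
λ₂ = 5.0914 + 1.9219 = 7.0133 pm

Total shift: Δλ_total = 0.3914 + 1.9219 = 2.3133 pm

(Intermediate values are shown rounded; full precision is carried through to the final answer.)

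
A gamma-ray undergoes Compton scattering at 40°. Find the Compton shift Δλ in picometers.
0.5676 pm

Using the Compton scattering formula:
Δλ = λ_C(1 - cos θ)

where λ_C = h/(m_e·c) ≈ 2.4263 pm is the Compton wavelength of an electron.

For θ = 40°:
cos(40°) = 0.7660
1 - cos(40°) = 0.2340

Δλ = 2.4263 × 0.2340
Δλ = 0.5676 pm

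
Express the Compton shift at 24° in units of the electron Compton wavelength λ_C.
0.0865 λ_C

The Compton shift formula is:
Δλ = λ_C(1 - cos θ)

Dividing both sides by λ_C:
Δλ/λ_C = 1 - cos θ

For θ = 24°:
Δλ/λ_C = 1 - cos(24°)
Δλ/λ_C = 1 - 0.9135
Δλ/λ_C = 0.0865

This means the shift is 0.0865 × λ_C = 0.2098 pm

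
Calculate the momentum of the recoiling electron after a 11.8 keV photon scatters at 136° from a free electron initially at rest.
1.1471e-23 kg·m/s

The electron is initially at rest, so by conservation of momentum:
p⃗_e = p⃗₀ − p⃗'  (incident photon momentum minus scattered photon momentum)

Photon momentum magnitudes (p = h/λ = E/c):
λ₀ = hc/E₀ = 105.0714 pm → p₀ = h/λ₀ = 6.3063e-24 kg·m/s
Δλ = λ_C(1 − cos 136°) = 4.1717 pm
λ' = 109.2430 pm → p' = h/λ' = 6.0654e-24 kg·m/s

The scattered photon makes angle θ = 136° with the incident direction, so by the law of cosines:
|p⃗_e|² = p₀² + p'² − 2p₀p'cos θ
|p⃗_e|² = (6.3063e-24)² + (6.0654e-24)² − 2·6.3063e-24·6.0654e-24·cos(136°)
|p⃗_e| = 1.1471e-23 kg·m/s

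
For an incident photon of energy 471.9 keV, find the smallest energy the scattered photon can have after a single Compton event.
165.7551 keV (at θ = 180°)

The scattered photon has minimum energy when its wavelength is maximum, i.e., when the Compton shift Δλ = λ_C(1 − cos θ) is maximum. This occurs at θ = 180° (backscattering), giving Δλ_max = 2λ_C = 4.8526 pm.

Initial wavelength: λ₀ = hc/E₀ = 2.6273 pm
Maximum final wavelength: λ'_max = λ₀ + 2λ_C = 2.6273 + 4.8526 = 7.4800 pm
Minimum final energy: E'_min = hc/λ'_max = 165.7551 keV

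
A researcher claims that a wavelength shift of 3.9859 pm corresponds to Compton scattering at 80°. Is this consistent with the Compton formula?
No, inconsistent

Calculate the expected shift for θ = 80°:

Δλ_expected = λ_C(1 - cos(80°))
Δλ_expected = 2.4263 × (1 - cos(80°))
Δλ_expected = 2.4263 × 0.8264
Δλ_expected = 2.0050 pm

Given shift: 3.9859 pm
Expected shift: 2.0050 pm
Difference: 1.9809 pm

The values do not match. The given shift corresponds to θ ≈ 130.0°, not 80°.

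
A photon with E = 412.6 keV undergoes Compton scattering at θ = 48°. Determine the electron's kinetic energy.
86.9891 keV

By energy conservation: K_e = E_initial - E_final

First find the scattered photon energy:
Initial wavelength: λ = hc/E = 3.0049 pm
Compton shift: Δλ = λ_C(1 - cos(48°)) = 0.8028 pm
Final wavelength: λ' = 3.0049 + 0.8028 = 3.8077 pm
Final photon energy: E' = hc/λ' = 325.6109 keV

Electron kinetic energy:
K_e = E - E' = 412.6000 - 325.6109 = 86.9891 keV

(Intermediate values are shown rounded; full precision is carried through to the final answer.)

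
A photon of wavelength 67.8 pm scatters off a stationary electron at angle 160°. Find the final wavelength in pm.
72.5063 pm

Using the Compton scattering formula:
λ' = λ + Δλ = λ + λ_C(1 - cos θ)

Given:
- Initial wavelength λ = 67.8 pm
- Scattering angle θ = 160°
- Compton wavelength λ_C ≈ 2.4263 pm

Calculate the shift:
Δλ = 2.4263 × (1 - cos(160°))
Δλ = 2.4263 × 1.9397
Δλ = 4.7063 pm

Final wavelength:
λ' = 67.8 + 4.7063 = 72.5063 pm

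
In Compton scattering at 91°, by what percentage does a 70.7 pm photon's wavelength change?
3.4917%

Calculate the Compton shift:
Δλ = λ_C(1 - cos(91°))
Δλ = 2.4263 × (1 - cos(91°))
Δλ = 2.4263 × 1.0175
Δλ = 2.4687 pm

Percentage change:
(Δλ/λ₀) × 100 = (2.4687/70.7) × 100
= 3.4917%

(Intermediate values are shown rounded; full precision is carried through to the final answer.)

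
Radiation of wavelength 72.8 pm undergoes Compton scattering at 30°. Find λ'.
73.1251 pm

Using the Compton formula: λ' = λ + λ_C(1 − cos θ)

For θ = 30°, cos θ = √3/2 (exact) ≈ 0.8660, so:
1 − cos 30° = 1 − (√3/2) ≈ 0.1340

Δλ = λ_C × 0.1340 = 2.4263 × 0.1340 = 0.3251 pm

λ' = 72.8 + 0.3251 = 73.1251 pm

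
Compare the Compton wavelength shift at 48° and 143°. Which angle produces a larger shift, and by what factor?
143° produces the larger shift by a factor of 5.436

Calculate both shifts using Δλ = λ_C(1 - cos θ):

For θ₁ = 48°:
Δλ₁ = 2.4263 × (1 - cos(48°))
Δλ₁ = 2.4263 × 0.3309
Δλ₁ = 0.8028 pm

For θ₂ = 143°:
Δλ₂ = 2.4263 × (1 - cos(143°))
Δλ₂ = 2.4263 × 1.7986
Δλ₂ = 4.3640 pm

The 143° angle produces the larger shift.
Ratio: 4.3640/0.8028 = 5.436

(Intermediate values are shown rounded; full precision is carried through to the final answer.)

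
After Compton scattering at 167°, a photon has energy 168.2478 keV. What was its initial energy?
480.7997 keV

Convert final energy to wavelength (hc ≈ 1239.842 keV·pm):
λ' = hc/E' = 1239.842 / 168.2478 = 7.3691 pm

Calculate the Compton shift:
Δλ = λ_C(1 - cos(167°))
Δλ = 2.4263 × (1 - cos(167°))
Δλ = 4.7904 pm

Initial wavelength:
λ = λ' - Δλ = 7.3691 - 4.7904 = 2.5787 pm

Initial energy:
E = hc/λ = 1239.842 / 2.5787 = 480.7997 keV

(Intermediate values are shown rounded; full precision is carried through to the final answer.)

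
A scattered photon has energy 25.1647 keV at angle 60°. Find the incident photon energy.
25.8000 keV

Convert final energy to wavelength (hc ≈ 1239.842 keV·pm):
λ' = hc/E' = 1239.842 / 25.1647 = 49.2691 pm

Calculate the Compton shift:
Δλ = λ_C(1 - cos(60°))
Δλ = 2.4263 × (1 - cos(60°))
Δλ = 1.2132 pm

Initial wavelength:
λ = λ' - Δλ = 49.2691 - 1.2132 = 48.0559 pm

Initial energy:
E = hc/λ = 1239.842 / 48.0559 = 25.8000 keV

(Intermediate values are shown rounded; full precision is carried through to the final answer.)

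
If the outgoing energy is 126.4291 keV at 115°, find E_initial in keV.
195.1000 keV

Convert final energy to wavelength (hc ≈ 1239.842 keV·pm):
λ' = hc/E' = 1239.842 / 126.4291 = 9.8066 pm

Calculate the Compton shift:
Δλ = λ_C(1 - cos(115°))
Δλ = 2.4263 × (1 - cos(115°))
Δλ = 3.4517 pm

Initial wavelength:
λ = λ' - Δλ = 9.8066 - 3.4517 = 6.3549 pm

Initial energy:
E = hc/λ = 1239.842 / 6.3549 = 195.1000 keV

(Intermediate values are shown rounded; full precision is carried through to the final answer.)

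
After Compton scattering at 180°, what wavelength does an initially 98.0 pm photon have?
102.8526 pm

Using the Compton formula: λ' = λ + λ_C(1 − cos θ)

For θ = 180°, cos θ = -1 (exact) = -1.0000, so:
1 − cos 180° = 1 − (-1) = 2.0000

Δλ = λ_C × 2.0000 = 2.4263 × 2.0000 = 4.8526 pm

λ' = 98.0 + 4.8526 = 102.8526 pm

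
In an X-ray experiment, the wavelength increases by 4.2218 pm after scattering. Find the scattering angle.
137.73°

From the Compton formula Δλ = λ_C(1 - cos θ), we can solve for θ:

cos θ = 1 - Δλ/λ_C

Given:
- Δλ = 4.2218 pm
- λ_C = h/(m_e·c) ≈ 2.42631024 pm

cos θ = 1 - 4.2218/2.42631024
cos θ = 1 - 1.740008
cos θ = -0.740008

θ = arccos(-0.740008)
θ = 137.73°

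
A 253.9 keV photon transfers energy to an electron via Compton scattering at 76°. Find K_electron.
69.4689 keV

By energy conservation: K_e = E_initial - E_final

First find the scattered photon energy:
Initial wavelength: λ = hc/E = 4.8832 pm
Compton shift: Δλ = λ_C(1 - cos(76°)) = 1.8393 pm
Final wavelength: λ' = 4.8832 + 1.8393 = 6.7225 pm
Final photon energy: E' = hc/λ' = 184.4311 keV

Electron kinetic energy:
K_e = E - E' = 253.9000 - 184.4311 = 69.4689 keV

(Intermediate values are shown rounded; full precision is carried through to the final answer.)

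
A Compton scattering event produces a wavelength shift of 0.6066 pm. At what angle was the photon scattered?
41.41°

From the Compton formula Δλ = λ_C(1 - cos θ), we can solve for θ:

cos θ = 1 - Δλ/λ_C

Given:
- Δλ = 0.6066 pm
- λ_C = h/(m_e·c) ≈ 2.42631024 pm

cos θ = 1 - 0.6066/2.42631024
cos θ = 1 - 0.250009
cos θ = 0.749991

θ = arccos(0.749991)
θ = 41.41°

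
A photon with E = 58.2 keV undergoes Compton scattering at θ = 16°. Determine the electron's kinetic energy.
0.2557 keV

By energy conservation: K_e = E_initial - E_final

First find the scattered photon energy:
Initial wavelength: λ = hc/E = 21.3031 pm
Compton shift: Δλ = λ_C(1 - cos(16°)) = 0.0940 pm
Final wavelength: λ' = 21.3031 + 0.0940 = 21.3971 pm
Final photon energy: E' = hc/λ' = 57.9443 keV

Electron kinetic energy:
K_e = E - E' = 58.2000 - 57.9443 = 0.2557 keV

(Intermediate values are shown rounded; full precision is carried through to the final answer.)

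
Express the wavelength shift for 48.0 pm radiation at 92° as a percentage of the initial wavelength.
5.2312%

Calculate the Compton shift:
Δλ = λ_C(1 - cos(92°))
Δλ = 2.4263 × (1 - cos(92°))
Δλ = 2.4263 × 1.0349
Δλ = 2.5110 pm

Percentage change:
(Δλ/λ₀) × 100 = (2.5110/48.0) × 100
= 5.2312%

(Intermediate values are shown rounded; full precision is carried through to the final answer.)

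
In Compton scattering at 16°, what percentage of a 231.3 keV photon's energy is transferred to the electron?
0.0172 (or 1.72%)

Calculate initial and final photon energies:

Initial: E₀ = 231.3 keV → λ₀ = 5.3603 pm
Compton shift: Δλ = 0.0940 pm
Final wavelength: λ' = 5.4543 pm
Final energy: E' = 227.3141 keV

Fractional energy loss:
(E₀ - E')/E₀ = (231.3000 - 227.3141)/231.3000
= 3.9859/231.3000
= 0.0172
= 1.72%

(Intermediate values are shown rounded; full precision is carried through to the final answer.)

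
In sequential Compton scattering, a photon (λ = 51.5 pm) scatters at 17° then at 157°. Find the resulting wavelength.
56.2658 pm

Apply Compton shift twice:

First scattering at θ₁ = 17°:
Δλ₁ = λ_C(1 - cos(17°))
Δλ₁ = 2.4263 × 0.0437
Δλ₁ = 0.1060 pm

After first scattering:
λ₁ = 51.5 + 0.1060 = 51.6060 pm

Second scattering at θ₂ = 157°:
Δλ₂ = λ_C(1 - cos(157°))
Δλ₂ = 2.4263 × 1.9205
Δλ₂ = 4.6597 pm

Final wavelength:
λ₂ = 51.6060 + 4.6597 = 56.2658 pm

Total shift: Δλ_total = 0.1060 + 4.6597 = 4.7658 pm

(Intermediate values are shown rounded; full precision is carried through to the final answer.)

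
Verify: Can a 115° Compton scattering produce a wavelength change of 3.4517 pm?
Yes, consistent

Calculate the expected shift for θ = 115°:

Δλ_expected = λ_C(1 - cos(115°))
Δλ_expected = 2.4263 × (1 - cos(115°))
Δλ_expected = 2.4263 × 1.4226
Δλ_expected = 3.4517 pm

Given shift: 3.4517 pm
Expected shift: 3.4517 pm
Difference: 0.0000 pm

The values match. This is consistent with Compton scattering at the stated angle.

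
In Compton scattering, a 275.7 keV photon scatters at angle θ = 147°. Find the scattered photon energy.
138.4022 keV

First convert energy to wavelength:
λ = hc/E, with hc ≈ 1239.842 keV·pm (i.e. 1239.842 eV·nm)

For E = 275.7 keV = 275700 eV:
λ = 1239.842 keV·pm / 275.7 keV
λ = 4.4971 pm

Calculate the Compton shift:
Δλ = λ_C(1 - cos(147°)) = 2.4263 × 1.8387
Δλ = 4.4612 pm

Final wavelength:
λ' = 4.4971 + 4.4612 = 8.9583 pm

Final energy:
E' = hc/λ' = 1239.842 / 8.9583 = 138.4022 keV

(Intermediate values are shown rounded; full precision is carried through to the final answer.)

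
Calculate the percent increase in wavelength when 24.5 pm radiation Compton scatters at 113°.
13.7728%

Calculate the Compton shift:
Δλ = λ_C(1 - cos(113°))
Δλ = 2.4263 × (1 - cos(113°))
Δλ = 2.4263 × 1.3907
Δλ = 3.3743 pm

Percentage change:
(Δλ/λ₀) × 100 = (3.3743/24.5) × 100
= 13.7728%

(Intermediate values are shown rounded; full precision is carried through to the final answer.)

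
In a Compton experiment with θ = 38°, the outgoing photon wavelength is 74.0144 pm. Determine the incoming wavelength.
73.5000 pm

From λ' = λ + Δλ, we have λ = λ' - Δλ

First calculate the Compton shift:
Δλ = λ_C(1 - cos θ)
Δλ = 2.4263 × (1 - cos(38°))
Δλ = 2.4263 × 0.2120
Δλ = 0.5144 pm

Initial wavelength:
λ = λ' - Δλ
λ = 74.0144 - 0.5144
λ = 73.5000 pm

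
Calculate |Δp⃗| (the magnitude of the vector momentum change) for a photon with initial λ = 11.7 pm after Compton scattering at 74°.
6.3987e-23 kg·m/s

Photon momentum magnitude is p = h/λ.

Initial momentum:
p₀ = h/λ = 6.6261e-34/1.1700e-11 = 5.6633e-23 kg·m/s

After scattering:
λ' = λ + Δλ = 11.7 + 1.7575 = 13.4575 pm
p' = h/λ' = 6.6261e-34/1.3458e-11 = 4.9237e-23 kg·m/s

Momentum is a vector; the scattered photon's direction makes angle θ = 74° with the incident direction. The magnitude of the vector change Δp⃗ = p⃗₀ − p⃗' is found from the law of cosines:
|Δp⃗|² = p₀² + p'² − 2p₀p'cos θ
|Δp⃗|² = (5.6633e-23)² + (4.9237e-23)² − 2·5.6633e-23·4.9237e-23·cos(74°)
|Δp⃗| = 6.3987e-23 kg·m/s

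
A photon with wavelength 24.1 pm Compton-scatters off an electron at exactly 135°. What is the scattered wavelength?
28.2420 pm

Using the Compton formula: λ' = λ + λ_C(1 − cos θ)

For θ = 135°, cos θ = -√2/2 (exact) ≈ -0.7071, so:
1 − cos 135° = 1 − (-√2/2) ≈ 1.7071

Δλ = λ_C × 1.7071 = 2.4263 × 1.7071 = 4.1420 pm

λ' = 24.1 + 4.1420 = 28.2420 pm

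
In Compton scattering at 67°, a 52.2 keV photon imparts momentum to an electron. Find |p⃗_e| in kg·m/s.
2.9924e-23 kg·m/s

The electron is initially at rest, so by conservation of momentum:
p⃗_e = p⃗₀ − p⃗'  (incident photon momentum minus scattered photon momentum)

Photon momentum magnitudes (p = h/λ = E/c):
λ₀ = hc/E₀ = 23.7518 pm → p₀ = h/λ₀ = 2.7897e-23 kg·m/s
Δλ = λ_C(1 − cos 67°) = 1.4783 pm
λ' = 25.2300 pm → p' = h/λ' = 2.6263e-23 kg·m/s

The scattered photon makes angle θ = 67° with the incident direction, so by the law of cosines:
|p⃗_e|² = p₀² + p'² − 2p₀p'cos θ
|p⃗_e|² = (2.7897e-23)² + (2.6263e-23)² − 2·2.7897e-23·2.6263e-23·cos(67°)
|p⃗_e| = 2.9924e-23 kg·m/s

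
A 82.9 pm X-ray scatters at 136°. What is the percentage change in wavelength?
5.0321%

Calculate the Compton shift:
Δλ = λ_C(1 - cos(136°))
Δλ = 2.4263 × (1 - cos(136°))
Δλ = 2.4263 × 1.7193
Δλ = 4.1717 pm

Percentage change:
(Δλ/λ₀) × 100 = (4.1717/82.9) × 100
= 5.0321%

(Intermediate values are shown rounded; full precision is carried through to the final answer.)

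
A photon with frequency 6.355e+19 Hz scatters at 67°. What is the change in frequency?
1.516e+19 Hz (decrease)

Convert frequency to wavelength (c = 299792458 m/s):
λ₀ = c/f₀ = 299792458/6.355e+19 = 4.7174266e-12 m = 4.7174 pm

Calculate Compton shift:
Δλ = λ_C(1 - cos(67°)) = 1.4783 pm

Final wavelength:
λ' = λ₀ + Δλ = 4.7174 + 1.4783 = 6.1957 pm

Final frequency:
f' = c/λ' = 299792458/6.1957019e-12 = 4.8387167e+19 Hz

Frequency shift (decrease):
Δf = f₀ - f' = 6.355e+19 - 4.8387167e+19 = 1.516e+19 Hz

(Intermediate values are shown rounded; full precision is carried through to the final answer.)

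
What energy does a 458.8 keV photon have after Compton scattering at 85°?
252.1438 keV

First convert energy to wavelength:
λ = hc/E, with hc ≈ 1239.842 keV·pm (i.e. 1239.842 eV·nm)

For E = 458.8 keV = 458800 eV:
λ = 1239.842 keV·pm / 458.8 keV
λ = 2.7024 pm

Calculate the Compton shift:
Δλ = λ_C(1 - cos(85°)) = 2.4263 × 0.9128
Δλ = 2.2148 pm

Final wavelength:
λ' = 2.7024 + 2.2148 = 4.9172 pm

Final energy:
E' = hc/λ' = 1239.842 / 4.9172 = 252.1438 keV

(Intermediate values are shown rounded; full precision is carried through to the final answer.)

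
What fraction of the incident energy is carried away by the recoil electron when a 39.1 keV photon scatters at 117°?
0.1001 (or 10.01%)

Calculate initial and final photon energies:

Initial: E₀ = 39.1 keV → λ₀ = 31.7095 pm
Compton shift: Δλ = 3.5278 pm
Final wavelength: λ' = 35.2373 pm
Final energy: E' = 35.1855 keV

Fractional energy loss:
(E₀ - E')/E₀ = (39.1000 - 35.1855)/39.1000
= 3.9145/39.1000
= 0.1001
= 10.01%

(Intermediate values are shown rounded; full precision is carried through to the final answer.)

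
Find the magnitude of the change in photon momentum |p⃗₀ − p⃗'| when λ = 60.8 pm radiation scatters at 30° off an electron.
5.6266e-24 kg·m/s

Photon momentum magnitude is p = h/λ.

Initial momentum:
p₀ = h/λ = 6.6261e-34/6.0800e-11 = 1.0898e-23 kg·m/s

After scattering:
λ' = λ + Δλ = 60.8 + 0.3251 = 61.1251 pm
p' = h/λ' = 6.6261e-34/6.1125e-11 = 1.0840e-23 kg·m/s

Momentum is a vector; the scattered photon's direction makes angle θ = 30° with the incident direction. The magnitude of the vector change Δp⃗ = p⃗₀ − p⃗' is found from the law of cosines:
|Δp⃗|² = p₀² + p'² − 2p₀p'cos θ
|Δp⃗|² = (1.0898e-23)² + (1.0840e-23)² − 2·1.0898e-23·1.0840e-23·cos(30°)
|Δp⃗| = 5.6266e-24 kg·m/s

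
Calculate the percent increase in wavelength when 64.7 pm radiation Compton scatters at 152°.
7.0612%

Calculate the Compton shift:
Δλ = λ_C(1 - cos(152°))
Δλ = 2.4263 × (1 - cos(152°))
Δλ = 2.4263 × 1.8829
Δλ = 4.5686 pm

Percentage change:
(Δλ/λ₀) × 100 = (4.5686/64.7) × 100
= 7.0612%

(Intermediate values are shown rounded; full precision is carried through to the final answer.)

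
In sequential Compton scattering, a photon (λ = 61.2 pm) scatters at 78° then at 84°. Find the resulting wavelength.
65.2945 pm

Apply Compton shift twice:

First scattering at θ₁ = 78°:
Δλ₁ = λ_C(1 - cos(78°))
Δλ₁ = 2.4263 × 0.7921
Δλ₁ = 1.9219 pm

After first scattering:
λ₁ = 61.2 + 1.9219 = 63.1219 pm

Second scattering at θ₂ = 84°:
Δλ₂ = λ_C(1 - cos(84°))
Δλ₂ = 2.4263 × 0.8955
Δλ₂ = 2.1727 pm

Final wavelength:
λ₂ = 63.1219 + 2.1727 = 65.2945 pm

Total shift: Δλ_total = 1.9219 + 2.1727 = 4.0945 pm

(Intermediate values are shown rounded; full precision is carried through to the final answer.)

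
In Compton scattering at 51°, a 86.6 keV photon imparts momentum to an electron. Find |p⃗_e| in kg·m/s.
3.8750e-23 kg·m/s

The electron is initially at rest, so by conservation of momentum:
p⃗_e = p⃗₀ − p⃗'  (incident photon momentum minus scattered photon momentum)

Photon momentum magnitudes (p = h/λ = E/c):
λ₀ = hc/E₀ = 14.3169 pm → p₀ = h/λ₀ = 4.6282e-23 kg·m/s
Δλ = λ_C(1 − cos 51°) = 0.8994 pm
λ' = 15.2163 pm → p' = h/λ' = 4.3546e-23 kg·m/s

The scattered photon makes angle θ = 51° with the incident direction, so by the law of cosines:
|p⃗_e|² = p₀² + p'² − 2p₀p'cos θ
|p⃗_e|² = (4.6282e-23)² + (4.3546e-23)² − 2·4.6282e-23·4.3546e-23·cos(51°)
|p⃗_e| = 3.8750e-23 kg·m/s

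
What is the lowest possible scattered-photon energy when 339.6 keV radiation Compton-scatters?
145.8036 keV (at θ = 180°)

The scattered photon has minimum energy when its wavelength is maximum, i.e., when the Compton shift Δλ = λ_C(1 − cos θ) is maximum. This occurs at θ = 180° (backscattering), giving Δλ_max = 2λ_C = 4.8526 pm.

Initial wavelength: λ₀ = hc/E₀ = 3.6509 pm
Maximum final wavelength: λ'_max = λ₀ + 2λ_C = 3.6509 + 4.8526 = 8.5035 pm
Minimum final energy: E'_min = hc/λ'_max = 145.8036 keV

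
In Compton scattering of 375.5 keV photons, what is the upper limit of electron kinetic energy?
223.4554 keV

Maximum energy transfer occurs at θ = 180° (backscattering).

Initial photon: E₀ = 375.5 keV → λ₀ = 3.3018 pm

Maximum Compton shift (at 180°):
Δλ_max = 2λ_C = 2 × 2.4263 = 4.8526 pm

Final wavelength:
λ' = 3.3018 + 4.8526 = 8.1545 pm

Minimum photon energy (maximum energy to electron):
E'_min = hc/λ' = 152.0446 keV

Maximum electron kinetic energy:
K_max = E₀ - E'_min = 375.5000 - 152.0446 = 223.4554 keV

(Intermediate values are shown rounded; full precision is carried through to the final answer.)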